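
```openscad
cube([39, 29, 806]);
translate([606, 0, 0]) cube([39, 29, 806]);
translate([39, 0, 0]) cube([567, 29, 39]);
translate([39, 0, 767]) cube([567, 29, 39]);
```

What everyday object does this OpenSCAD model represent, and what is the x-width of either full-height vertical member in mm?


A picture frame. The border width is 39 mm.

Four thin pieces enclosing a rectangular opening — a picture frame. The two full-height stiles are 806 mm tall; the top rail sits at z = 767 and is 39 mm tall, so the border above the opening is 806 − 767 = 39 mm, matching the stile x-width.


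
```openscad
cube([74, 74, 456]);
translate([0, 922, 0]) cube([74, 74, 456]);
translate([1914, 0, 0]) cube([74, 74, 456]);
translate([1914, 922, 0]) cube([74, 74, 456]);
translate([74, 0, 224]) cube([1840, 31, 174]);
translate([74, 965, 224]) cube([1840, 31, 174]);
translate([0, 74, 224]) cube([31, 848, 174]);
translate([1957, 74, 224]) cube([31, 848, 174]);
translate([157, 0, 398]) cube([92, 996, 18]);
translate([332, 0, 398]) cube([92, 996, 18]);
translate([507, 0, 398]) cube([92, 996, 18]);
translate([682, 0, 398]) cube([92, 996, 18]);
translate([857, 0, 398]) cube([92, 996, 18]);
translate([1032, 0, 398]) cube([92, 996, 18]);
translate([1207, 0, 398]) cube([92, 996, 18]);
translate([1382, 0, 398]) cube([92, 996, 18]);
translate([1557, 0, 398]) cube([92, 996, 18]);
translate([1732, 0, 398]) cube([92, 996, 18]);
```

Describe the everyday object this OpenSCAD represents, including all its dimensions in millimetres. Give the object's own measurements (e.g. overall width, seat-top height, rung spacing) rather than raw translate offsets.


A bed frame 1988 mm long (x) by 996 mm wide (y). Four 74×74 mm corner posts, 456 mm tall, at the corners of the footprint. Four rails of 31 mm thickness and 174 mm height run between adjacent posts with their undersides at z = 224 mm, their outer faces flush with the outside of the frame (the two x-running rails run between the posts' inner faces; the two y-running rails run between the posts' inner faces). 10 slats, each 92 mm wide (x) and 18 mm thick, lie across the top of the two x-running rails, running the full 996 mm width of the frame in y; along x they sit between the end posts with a 83 mm gap after the −x posts and between neighbouring slats, leaving 90 mm before the +x posts.


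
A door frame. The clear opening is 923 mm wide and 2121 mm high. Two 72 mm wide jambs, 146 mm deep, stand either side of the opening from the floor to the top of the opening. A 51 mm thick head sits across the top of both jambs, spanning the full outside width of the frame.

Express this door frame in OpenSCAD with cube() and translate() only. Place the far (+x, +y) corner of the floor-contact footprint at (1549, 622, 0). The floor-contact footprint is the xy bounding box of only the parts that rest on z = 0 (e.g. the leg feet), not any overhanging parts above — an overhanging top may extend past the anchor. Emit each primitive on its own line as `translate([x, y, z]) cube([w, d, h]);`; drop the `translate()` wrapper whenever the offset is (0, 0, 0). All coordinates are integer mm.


translate([482, 476, 0]) cube([72, 146, 2121]);
translate([1477, 476, 0]) cube([72, 146, 2121]);
translate([482, 476, 2121]) cube([1067, 146, 51]);


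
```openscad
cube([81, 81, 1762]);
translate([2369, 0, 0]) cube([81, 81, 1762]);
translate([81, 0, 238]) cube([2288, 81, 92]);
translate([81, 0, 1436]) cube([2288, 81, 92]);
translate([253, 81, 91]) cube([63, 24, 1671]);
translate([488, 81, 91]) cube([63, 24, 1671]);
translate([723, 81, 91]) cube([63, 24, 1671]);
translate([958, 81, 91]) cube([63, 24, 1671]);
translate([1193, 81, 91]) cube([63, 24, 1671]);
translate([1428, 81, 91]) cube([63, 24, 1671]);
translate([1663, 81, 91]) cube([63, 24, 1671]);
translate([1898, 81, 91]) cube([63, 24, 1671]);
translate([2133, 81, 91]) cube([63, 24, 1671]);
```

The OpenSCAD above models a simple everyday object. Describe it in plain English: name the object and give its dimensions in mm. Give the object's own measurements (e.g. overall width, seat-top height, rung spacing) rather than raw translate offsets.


A fence section. Two 81×81 mm posts, 1762 mm tall, stand on the floor with a clear span of 2288 mm between their inner faces. Two horizontal rails of 81×92 mm section span the gap between the posts with their undersides at z = 238 mm and z = 1436 mm, flush with the posts' −y face. 9 pickets, each 63 mm wide, 24 mm thick and 1671 mm tall, are fixed to the +y face of the rails with their bottoms at z = 91 mm, spaced across the span with a 172 mm gap after the −x post and between neighbouring pickets, with 173 mm left before the +x post.


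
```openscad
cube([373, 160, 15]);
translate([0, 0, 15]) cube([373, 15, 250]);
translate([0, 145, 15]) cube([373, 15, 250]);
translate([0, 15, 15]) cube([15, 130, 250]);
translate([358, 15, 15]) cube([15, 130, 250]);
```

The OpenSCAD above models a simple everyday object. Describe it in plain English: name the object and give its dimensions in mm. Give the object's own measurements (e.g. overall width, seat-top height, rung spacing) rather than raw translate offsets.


An open-topped rectangular box: outside dimensions 373×160×265 mm, with a uniform wall and base thickness of 15 mm. The base is a full 373×160 slab on the floor; four walls sit on top of the base. The front and back walls (the −y and +y sides) span the full width; the two side walls fit between them.


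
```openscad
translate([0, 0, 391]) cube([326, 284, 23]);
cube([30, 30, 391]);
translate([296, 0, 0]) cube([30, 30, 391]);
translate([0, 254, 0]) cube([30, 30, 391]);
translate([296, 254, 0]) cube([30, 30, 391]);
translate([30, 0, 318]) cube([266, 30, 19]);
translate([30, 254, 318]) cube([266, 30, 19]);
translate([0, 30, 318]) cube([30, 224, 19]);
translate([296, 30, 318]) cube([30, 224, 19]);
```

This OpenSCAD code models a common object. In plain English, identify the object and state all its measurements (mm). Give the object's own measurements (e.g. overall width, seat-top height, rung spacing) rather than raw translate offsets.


A four-legged stool. The seat is a 326×284×23 mm slab whose top surface is at z = 414 mm; four square legs, each 30×30 mm in cross-section, run from the floor (z = 0) to the underside of the seat, each flush with a corner of the seat. Four stretchers, 30 mm wide and 19 mm tall, connect adjacent legs with their undersides at z = 318 mm, each running between the inner faces of the legs it joins and aligned with the legs' outer faces on the other axis.


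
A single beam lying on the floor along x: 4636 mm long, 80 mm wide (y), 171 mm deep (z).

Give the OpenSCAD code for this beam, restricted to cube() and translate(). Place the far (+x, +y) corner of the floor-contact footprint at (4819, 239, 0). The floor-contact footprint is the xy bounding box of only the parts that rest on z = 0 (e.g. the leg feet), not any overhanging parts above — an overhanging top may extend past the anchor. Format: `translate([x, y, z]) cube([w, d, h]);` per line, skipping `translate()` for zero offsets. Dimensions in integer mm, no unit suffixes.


translate([183, 159, 0]) cube([4636, 80, 171]);


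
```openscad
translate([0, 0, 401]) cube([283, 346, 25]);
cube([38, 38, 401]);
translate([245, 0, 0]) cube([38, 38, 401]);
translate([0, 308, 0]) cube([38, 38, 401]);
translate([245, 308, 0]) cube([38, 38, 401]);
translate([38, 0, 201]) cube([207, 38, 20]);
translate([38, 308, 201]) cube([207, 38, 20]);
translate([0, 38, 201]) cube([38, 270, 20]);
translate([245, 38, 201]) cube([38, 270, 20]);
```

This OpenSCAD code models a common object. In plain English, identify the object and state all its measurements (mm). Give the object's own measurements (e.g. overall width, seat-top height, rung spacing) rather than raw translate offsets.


A simple wooden stool: a rectangular seat 283 mm (x) by 346 mm (y), 25 mm thick, top face at z = 426 mm, on four square legs, each 38×38 mm in cross-section. The legs rest on z = 0, each flush with a corner of the seat. Four stretchers, 38 mm wide and 20 mm tall, connect adjacent legs with their undersides at z = 201 mm, each running between the inner faces of the legs it joins and aligned with the legs' outer faces on the other axis.


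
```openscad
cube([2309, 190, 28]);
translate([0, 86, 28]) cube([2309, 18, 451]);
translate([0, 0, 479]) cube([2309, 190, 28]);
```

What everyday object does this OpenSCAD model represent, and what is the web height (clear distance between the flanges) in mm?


An I-beam. The web height is 451 mm.

Two wide flanges with a thin centred web — an I-beam. Overall 507 mm minus two 28 mm flanges gives a web of 507 − 2·28 = 451 mm.


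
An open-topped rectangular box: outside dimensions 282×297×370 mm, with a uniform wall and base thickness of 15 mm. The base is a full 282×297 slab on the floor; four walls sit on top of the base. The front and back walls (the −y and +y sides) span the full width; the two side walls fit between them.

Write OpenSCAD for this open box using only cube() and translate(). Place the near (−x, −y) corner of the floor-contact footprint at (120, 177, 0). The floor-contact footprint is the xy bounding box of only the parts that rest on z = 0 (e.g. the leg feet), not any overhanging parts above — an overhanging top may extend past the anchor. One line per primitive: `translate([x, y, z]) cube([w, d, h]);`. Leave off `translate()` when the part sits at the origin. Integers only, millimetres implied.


translate([120, 177, 0]) cube([282, 297, 15]);
translate([120, 177, 15]) cube([282, 15, 355]);
translate([120, 459, 15]) cube([282, 15, 355]);
translate([120, 192, 15]) cube([15, 267, 355]);
translate([387, 192, 15]) cube([15, 267, 355]);


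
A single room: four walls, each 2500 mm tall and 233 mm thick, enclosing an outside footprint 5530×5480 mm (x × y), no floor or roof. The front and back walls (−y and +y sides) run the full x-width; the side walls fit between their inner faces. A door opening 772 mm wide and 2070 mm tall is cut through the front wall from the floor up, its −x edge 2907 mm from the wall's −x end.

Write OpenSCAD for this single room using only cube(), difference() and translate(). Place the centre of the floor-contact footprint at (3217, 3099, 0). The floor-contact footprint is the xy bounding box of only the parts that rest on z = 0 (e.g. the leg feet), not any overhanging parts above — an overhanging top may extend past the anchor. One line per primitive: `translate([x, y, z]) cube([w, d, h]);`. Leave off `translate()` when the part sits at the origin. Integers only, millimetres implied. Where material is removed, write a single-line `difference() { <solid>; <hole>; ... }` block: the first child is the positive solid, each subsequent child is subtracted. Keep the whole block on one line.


difference() { translate([452, 359, 0]) cube([5530, 233, 2500]); translate([3359, 359, 0]) cube([772, 233, 2070]); }
translate([452, 5606, 0]) cube([5530, 233, 2500]);
translate([452, 592, 0]) cube([233, 5014, 2500]);
translate([5749, 592, 0]) cube([233, 5014, 2500]);


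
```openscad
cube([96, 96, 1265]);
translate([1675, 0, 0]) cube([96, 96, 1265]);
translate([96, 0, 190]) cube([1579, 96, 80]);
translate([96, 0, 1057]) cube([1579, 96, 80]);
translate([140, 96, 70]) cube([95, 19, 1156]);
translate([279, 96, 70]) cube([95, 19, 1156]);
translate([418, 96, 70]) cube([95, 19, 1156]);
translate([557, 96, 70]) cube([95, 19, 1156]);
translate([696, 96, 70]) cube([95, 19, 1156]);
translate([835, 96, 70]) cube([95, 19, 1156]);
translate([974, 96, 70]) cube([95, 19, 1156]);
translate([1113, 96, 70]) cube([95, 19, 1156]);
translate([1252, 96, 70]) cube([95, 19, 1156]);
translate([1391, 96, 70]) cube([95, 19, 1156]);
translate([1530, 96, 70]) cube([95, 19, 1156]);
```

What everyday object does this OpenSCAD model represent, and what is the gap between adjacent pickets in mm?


A fence section. The picket gap is 44 mm.

Two posts, two rails, 11 pickets — a fence section. Span 1579 mm holds 11 pickets of 95 mm with 12 equal gaps: ⌊(1579 − 11·95) / 12⌋ = 44 mm.


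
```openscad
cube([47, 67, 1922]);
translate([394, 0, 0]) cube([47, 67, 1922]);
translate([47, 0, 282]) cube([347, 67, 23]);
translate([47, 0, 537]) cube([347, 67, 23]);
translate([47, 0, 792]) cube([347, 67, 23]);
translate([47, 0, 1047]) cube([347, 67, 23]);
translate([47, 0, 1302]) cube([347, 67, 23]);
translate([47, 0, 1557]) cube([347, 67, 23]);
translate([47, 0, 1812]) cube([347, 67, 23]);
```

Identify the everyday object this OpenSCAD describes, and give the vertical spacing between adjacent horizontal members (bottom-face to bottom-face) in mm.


A ladder. The rung spacing is 255 mm.

Two tall 47×67 posts with 7 short bars between them — a ladder. Adjacent rungs sit at z = 282 and z = 537, so the spacing is 537 − 282 = 255 mm.


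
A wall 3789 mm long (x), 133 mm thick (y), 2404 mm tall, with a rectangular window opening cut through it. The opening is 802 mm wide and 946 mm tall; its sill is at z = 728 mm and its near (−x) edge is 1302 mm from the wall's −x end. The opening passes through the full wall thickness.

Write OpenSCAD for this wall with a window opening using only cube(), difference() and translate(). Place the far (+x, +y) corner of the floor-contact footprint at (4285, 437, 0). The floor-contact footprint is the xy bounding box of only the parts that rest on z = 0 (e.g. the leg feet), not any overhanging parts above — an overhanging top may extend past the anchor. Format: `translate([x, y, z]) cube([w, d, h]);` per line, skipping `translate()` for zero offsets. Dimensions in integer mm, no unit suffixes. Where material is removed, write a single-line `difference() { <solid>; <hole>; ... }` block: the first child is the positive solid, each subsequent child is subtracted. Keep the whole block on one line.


difference() { translate([496, 304, 0]) cube([3789, 133, 2404]); translate([1798, 304, 728]) cube([802, 133, 946]); }


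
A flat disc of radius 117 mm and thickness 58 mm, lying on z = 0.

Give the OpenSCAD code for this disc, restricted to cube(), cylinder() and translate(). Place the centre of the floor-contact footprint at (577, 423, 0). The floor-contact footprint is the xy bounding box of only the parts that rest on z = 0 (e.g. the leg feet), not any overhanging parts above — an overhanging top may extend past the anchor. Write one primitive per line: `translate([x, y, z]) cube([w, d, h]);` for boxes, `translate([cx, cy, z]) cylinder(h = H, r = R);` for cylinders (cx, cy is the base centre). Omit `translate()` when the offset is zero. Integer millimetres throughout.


translate([577, 423, 0]) cylinder(h = 58, r = 117);


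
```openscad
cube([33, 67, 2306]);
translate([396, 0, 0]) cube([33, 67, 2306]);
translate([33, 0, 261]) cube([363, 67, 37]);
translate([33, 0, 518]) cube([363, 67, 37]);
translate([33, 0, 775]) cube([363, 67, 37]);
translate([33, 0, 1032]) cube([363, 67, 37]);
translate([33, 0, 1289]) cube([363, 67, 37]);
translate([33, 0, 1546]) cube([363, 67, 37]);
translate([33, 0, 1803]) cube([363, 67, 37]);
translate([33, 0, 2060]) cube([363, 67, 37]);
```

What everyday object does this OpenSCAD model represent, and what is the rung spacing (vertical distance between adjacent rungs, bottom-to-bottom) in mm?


A ladder. The rung spacing is 257 mm.

Two tall 33×67 posts with 8 short bars between them — a ladder. Adjacent rungs sit at z = 261 and z = 518, so the spacing is 518 − 261 = 257 mm.


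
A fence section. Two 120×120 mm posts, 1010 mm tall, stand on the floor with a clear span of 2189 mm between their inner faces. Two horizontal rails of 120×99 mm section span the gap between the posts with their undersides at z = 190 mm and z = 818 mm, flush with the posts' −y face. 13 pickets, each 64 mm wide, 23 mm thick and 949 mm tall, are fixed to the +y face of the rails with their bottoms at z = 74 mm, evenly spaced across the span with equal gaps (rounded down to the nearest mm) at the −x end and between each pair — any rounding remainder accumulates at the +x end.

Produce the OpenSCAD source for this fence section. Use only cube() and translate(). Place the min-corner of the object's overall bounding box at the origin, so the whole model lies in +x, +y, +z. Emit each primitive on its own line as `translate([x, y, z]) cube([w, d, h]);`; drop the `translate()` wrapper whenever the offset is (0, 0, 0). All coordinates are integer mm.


cube([120, 120, 1010]);
translate([2309, 0, 0]) cube([120, 120, 1010]);
translate([120, 0, 190]) cube([2189, 120, 99]);
translate([120, 0, 818]) cube([2189, 120, 99]);
translate([216, 120, 74]) cube([64, 23, 949]);
translate([376, 120, 74]) cube([64, 23, 949]);
translate([536, 120, 74]) cube([64, 23, 949]);
translate([696, 120, 74]) cube([64, 23, 949]);
translate([856, 120, 74]) cube([64, 23, 949]);
translate([1016, 120, 74]) cube([64, 23, 949]);
translate([1176, 120, 74]) cube([64, 23, 949]);
translate([1336, 120, 74]) cube([64, 23, 949]);
translate([1496, 120, 74]) cube([64, 23, 949]);
translate([1656, 120, 74]) cube([64, 23, 949]);
translate([1816, 120, 74]) cube([64, 23, 949]);
translate([1976, 120, 74]) cube([64, 23, 949]);
translate([2136, 120, 74]) cube([64, 23, 949]);


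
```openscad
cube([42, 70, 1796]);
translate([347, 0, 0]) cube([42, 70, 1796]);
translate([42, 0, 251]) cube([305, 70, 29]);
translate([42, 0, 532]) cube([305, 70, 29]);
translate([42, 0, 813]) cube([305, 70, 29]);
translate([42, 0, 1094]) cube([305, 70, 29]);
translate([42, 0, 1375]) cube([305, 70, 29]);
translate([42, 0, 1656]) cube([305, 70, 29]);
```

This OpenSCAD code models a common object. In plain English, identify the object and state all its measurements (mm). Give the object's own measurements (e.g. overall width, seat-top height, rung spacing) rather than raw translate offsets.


A straight ladder. Two 42×70 mm vertical rails, 1796 mm tall, stand 389 mm apart (outside-to-outside) with their front faces coplanar on the −y side. 6 rungs, each 70 mm deep and 29 mm tall, span between the inner faces of the rails, front faces flush with the rails. The lowest rung's underside is at z = 251 mm and rungs are spaced 281 mm apart (underside to underside).


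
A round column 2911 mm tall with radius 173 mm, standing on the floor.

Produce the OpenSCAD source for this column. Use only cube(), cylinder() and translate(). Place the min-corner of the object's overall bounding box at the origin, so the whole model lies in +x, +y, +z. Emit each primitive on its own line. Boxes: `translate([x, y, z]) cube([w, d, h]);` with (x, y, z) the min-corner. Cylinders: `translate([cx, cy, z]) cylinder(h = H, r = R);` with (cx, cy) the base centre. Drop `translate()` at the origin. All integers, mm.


translate([173, 173, 0]) cylinder(h = 2911, r = 173);


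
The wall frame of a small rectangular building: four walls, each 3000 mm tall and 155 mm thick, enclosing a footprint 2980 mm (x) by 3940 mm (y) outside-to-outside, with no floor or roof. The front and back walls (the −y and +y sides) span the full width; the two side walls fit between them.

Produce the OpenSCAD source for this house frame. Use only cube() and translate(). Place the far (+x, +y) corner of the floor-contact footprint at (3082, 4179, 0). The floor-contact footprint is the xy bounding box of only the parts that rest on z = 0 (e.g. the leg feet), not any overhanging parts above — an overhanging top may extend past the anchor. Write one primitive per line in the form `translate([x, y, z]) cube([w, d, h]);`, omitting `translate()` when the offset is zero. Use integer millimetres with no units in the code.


translate([102, 239, 0]) cube([2980, 155, 3000]);
translate([102, 4024, 0]) cube([2980, 155, 3000]);
translate([102, 394, 0]) cube([155, 3630, 3000]);
translate([2927, 394, 0]) cube([155, 3630, 3000]);


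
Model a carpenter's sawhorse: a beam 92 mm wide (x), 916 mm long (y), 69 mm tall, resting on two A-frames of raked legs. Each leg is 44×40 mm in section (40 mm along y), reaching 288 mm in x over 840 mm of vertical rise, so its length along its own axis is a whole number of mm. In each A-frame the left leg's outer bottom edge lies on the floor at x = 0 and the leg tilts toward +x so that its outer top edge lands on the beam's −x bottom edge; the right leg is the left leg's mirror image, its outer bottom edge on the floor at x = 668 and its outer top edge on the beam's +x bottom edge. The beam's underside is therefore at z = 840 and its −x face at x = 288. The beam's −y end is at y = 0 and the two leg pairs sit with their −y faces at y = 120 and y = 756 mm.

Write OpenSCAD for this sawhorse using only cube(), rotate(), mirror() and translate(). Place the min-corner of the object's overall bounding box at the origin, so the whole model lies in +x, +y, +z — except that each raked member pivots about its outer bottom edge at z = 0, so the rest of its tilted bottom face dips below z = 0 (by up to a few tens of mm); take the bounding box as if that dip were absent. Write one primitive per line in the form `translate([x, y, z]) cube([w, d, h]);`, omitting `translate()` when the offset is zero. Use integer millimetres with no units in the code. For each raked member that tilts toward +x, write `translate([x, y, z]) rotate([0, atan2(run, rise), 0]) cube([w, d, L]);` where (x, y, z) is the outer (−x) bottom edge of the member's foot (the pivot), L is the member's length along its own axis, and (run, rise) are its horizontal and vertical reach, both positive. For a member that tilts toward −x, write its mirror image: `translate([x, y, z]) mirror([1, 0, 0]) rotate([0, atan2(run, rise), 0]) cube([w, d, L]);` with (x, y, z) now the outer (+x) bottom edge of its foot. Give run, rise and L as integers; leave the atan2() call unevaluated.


// leg length = √(288² + 840²) = 888
// right-leg outer foot x = 2·288 + 92 = 668
// beam min-corner = (288, 0, 840)
translate([288, 0, 840]) cube([92, 916, 69]);
translate([0, 120, 0]) rotate([0, atan2(288, 840), 0]) cube([44, 40, 888]);
translate([668, 120, 0]) mirror([1, 0, 0]) rotate([0, atan2(288, 840), 0]) cube([44, 40, 888]);
translate([0, 756, 0]) rotate([0, atan2(288, 840), 0]) cube([44, 40, 888]);
translate([668, 756, 0]) mirror([1, 0, 0]) rotate([0, atan2(288, 840), 0]) cube([44, 40, 888]);


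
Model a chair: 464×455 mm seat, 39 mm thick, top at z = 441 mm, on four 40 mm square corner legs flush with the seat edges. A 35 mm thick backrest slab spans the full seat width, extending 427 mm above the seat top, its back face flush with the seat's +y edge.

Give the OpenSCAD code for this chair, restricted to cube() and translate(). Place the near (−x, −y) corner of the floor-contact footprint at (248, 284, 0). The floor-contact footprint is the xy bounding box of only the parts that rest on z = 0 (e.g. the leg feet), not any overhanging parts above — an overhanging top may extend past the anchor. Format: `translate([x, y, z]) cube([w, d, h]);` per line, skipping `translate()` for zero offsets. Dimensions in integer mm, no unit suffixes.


// leg_h = 441 - 39 = 402
translate([248, 284, 402]) cube([464, 455, 39]);
translate([248, 284, 0]) cube([40, 40, 402]);
translate([672, 284, 0]) cube([40, 40, 402]);
translate([248, 699, 0]) cube([40, 40, 402]);
translate([672, 699, 0]) cube([40, 40, 402]);
translate([248, 704, 441]) cube([464, 35, 427]);


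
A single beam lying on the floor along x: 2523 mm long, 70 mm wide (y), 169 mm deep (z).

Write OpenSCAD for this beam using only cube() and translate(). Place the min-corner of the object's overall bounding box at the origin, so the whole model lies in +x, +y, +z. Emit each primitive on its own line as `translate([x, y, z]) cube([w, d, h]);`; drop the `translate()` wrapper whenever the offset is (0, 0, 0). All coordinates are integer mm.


cube([2523, 70, 169]);


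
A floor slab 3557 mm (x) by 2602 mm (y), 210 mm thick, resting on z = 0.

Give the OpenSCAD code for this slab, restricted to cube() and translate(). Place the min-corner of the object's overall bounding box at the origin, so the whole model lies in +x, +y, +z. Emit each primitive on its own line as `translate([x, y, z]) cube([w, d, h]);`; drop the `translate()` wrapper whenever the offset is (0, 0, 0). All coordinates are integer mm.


cube([3557, 2602, 210]);


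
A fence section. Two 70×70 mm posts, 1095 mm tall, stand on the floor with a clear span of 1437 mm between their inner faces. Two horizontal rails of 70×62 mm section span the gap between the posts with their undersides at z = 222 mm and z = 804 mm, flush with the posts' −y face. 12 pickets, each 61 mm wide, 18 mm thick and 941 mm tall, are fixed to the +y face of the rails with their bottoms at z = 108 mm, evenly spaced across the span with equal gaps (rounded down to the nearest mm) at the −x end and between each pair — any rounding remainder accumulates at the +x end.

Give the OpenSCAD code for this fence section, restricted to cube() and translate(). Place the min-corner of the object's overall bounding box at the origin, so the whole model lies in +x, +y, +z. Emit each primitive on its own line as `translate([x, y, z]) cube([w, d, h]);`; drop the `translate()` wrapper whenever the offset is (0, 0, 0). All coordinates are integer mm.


cube([70, 70, 1095]);
translate([1507, 0, 0]) cube([70, 70, 1095]);
translate([70, 0, 222]) cube([1437, 70, 62]);
translate([70, 0, 804]) cube([1437, 70, 62]);
translate([124, 70, 108]) cube([61, 18, 941]);
translate([239, 70, 108]) cube([61, 18, 941]);
translate([354, 70, 108]) cube([61, 18, 941]);
translate([469, 70, 108]) cube([61, 18, 941]);
translate([584, 70, 108]) cube([61, 18, 941]);
translate([699, 70, 108]) cube([61, 18, 941]);
translate([814, 70, 108]) cube([61, 18, 941]);
translate([929, 70, 108]) cube([61, 18, 941]);
translate([1044, 70, 108]) cube([61, 18, 941]);
translate([1159, 70, 108]) cube([61, 18, 941]);
translate([1274, 70, 108]) cube([61, 18, 941]);
translate([1389, 70, 108]) cube([61, 18, 941]);


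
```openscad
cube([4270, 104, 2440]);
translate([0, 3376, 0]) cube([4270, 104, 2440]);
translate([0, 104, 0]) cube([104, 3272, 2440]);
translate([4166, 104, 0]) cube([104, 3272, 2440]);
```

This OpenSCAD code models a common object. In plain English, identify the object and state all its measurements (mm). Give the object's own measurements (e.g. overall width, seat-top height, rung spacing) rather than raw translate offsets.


The wall frame of a small rectangular building: four walls, each 2440 mm tall and 104 mm thick, enclosing a footprint 4270 mm (x) by 3480 mm (y) outside-to-outside, with no floor or roof. The front and back walls (the −y and +y sides) span the full width; the two side walls fit between them.


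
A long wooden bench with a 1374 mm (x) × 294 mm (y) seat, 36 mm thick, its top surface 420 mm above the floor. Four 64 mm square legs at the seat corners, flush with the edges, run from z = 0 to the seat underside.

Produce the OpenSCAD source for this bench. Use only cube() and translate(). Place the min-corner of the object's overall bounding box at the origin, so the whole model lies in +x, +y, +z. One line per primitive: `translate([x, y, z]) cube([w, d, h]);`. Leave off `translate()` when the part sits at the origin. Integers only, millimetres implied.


// leg_h = 420 − 36 = 384
translate([0, 0, 384]) cube([1374, 294, 36]);
cube([64, 64, 384]);
translate([0, 230, 0]) cube([64, 64, 384]);
translate([1310, 0, 0]) cube([64, 64, 384]);
translate([1310, 230, 0]) cube([64, 64, 384]);


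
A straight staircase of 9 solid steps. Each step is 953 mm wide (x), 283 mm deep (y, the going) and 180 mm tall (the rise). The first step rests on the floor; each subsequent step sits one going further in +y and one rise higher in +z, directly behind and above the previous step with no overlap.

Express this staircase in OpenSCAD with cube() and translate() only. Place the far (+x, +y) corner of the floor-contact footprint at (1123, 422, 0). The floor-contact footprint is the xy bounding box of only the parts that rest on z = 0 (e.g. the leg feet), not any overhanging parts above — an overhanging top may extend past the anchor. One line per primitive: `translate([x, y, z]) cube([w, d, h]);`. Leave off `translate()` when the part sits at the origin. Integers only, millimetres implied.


translate([170, 139, 0]) cube([953, 283, 180]);
translate([170, 422, 180]) cube([953, 283, 180]);
translate([170, 705, 360]) cube([953, 283, 180]);
translate([170, 988, 540]) cube([953, 283, 180]);
translate([170, 1271, 720]) cube([953, 283, 180]);
translate([170, 1554, 900]) cube([953, 283, 180]);
translate([170, 1837, 1080]) cube([953, 283, 180]);
translate([170, 2120, 1260]) cube([953, 283, 180]);
translate([170, 2403, 1440]) cube([953, 283, 180]);


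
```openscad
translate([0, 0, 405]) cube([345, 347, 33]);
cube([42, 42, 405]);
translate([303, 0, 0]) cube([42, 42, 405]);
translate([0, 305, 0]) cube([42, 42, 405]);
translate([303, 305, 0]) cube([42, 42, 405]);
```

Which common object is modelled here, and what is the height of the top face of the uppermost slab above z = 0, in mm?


A stool. The seat height is 438 mm.

A 345×347×33 slab at z = 405 on four corner posts — a stool. The seat top is 405 + 33 = 438 mm.


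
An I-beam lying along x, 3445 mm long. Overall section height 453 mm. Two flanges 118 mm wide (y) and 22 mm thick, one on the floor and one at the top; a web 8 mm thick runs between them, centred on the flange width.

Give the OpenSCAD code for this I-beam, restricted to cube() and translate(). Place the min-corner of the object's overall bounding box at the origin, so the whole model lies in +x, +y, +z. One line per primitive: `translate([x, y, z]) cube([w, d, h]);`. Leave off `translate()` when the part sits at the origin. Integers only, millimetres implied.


cube([3445, 118, 22]);
translate([0, 55, 22]) cube([3445, 8, 409]);
translate([0, 0, 431]) cube([3445, 118, 22]);


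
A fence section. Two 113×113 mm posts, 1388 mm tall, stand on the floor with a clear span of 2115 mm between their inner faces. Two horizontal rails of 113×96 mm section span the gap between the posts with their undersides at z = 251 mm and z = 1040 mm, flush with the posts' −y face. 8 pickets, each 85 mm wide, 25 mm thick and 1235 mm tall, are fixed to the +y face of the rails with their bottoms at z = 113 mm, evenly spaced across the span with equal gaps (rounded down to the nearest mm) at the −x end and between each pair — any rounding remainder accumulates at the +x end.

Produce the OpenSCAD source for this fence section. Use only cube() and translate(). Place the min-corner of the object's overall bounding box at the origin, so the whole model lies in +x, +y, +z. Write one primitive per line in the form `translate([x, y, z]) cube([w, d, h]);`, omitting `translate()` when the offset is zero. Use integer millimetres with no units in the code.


cube([113, 113, 1388]);
translate([2228, 0, 0]) cube([113, 113, 1388]);
translate([113, 0, 251]) cube([2115, 113, 96]);
translate([113, 0, 1040]) cube([2115, 113, 96]);
translate([272, 113, 113]) cube([85, 25, 1235]);
translate([516, 113, 113]) cube([85, 25, 1235]);
translate([760, 113, 113]) cube([85, 25, 1235]);
translate([1004, 113, 113]) cube([85, 25, 1235]);
translate([1248, 113, 113]) cube([85, 25, 1235]);
translate([1492, 113, 113]) cube([85, 25, 1235]);
translate([1736, 113, 113]) cube([85, 25, 1235]);
translate([1980, 113, 113]) cube([85, 25, 1235]);


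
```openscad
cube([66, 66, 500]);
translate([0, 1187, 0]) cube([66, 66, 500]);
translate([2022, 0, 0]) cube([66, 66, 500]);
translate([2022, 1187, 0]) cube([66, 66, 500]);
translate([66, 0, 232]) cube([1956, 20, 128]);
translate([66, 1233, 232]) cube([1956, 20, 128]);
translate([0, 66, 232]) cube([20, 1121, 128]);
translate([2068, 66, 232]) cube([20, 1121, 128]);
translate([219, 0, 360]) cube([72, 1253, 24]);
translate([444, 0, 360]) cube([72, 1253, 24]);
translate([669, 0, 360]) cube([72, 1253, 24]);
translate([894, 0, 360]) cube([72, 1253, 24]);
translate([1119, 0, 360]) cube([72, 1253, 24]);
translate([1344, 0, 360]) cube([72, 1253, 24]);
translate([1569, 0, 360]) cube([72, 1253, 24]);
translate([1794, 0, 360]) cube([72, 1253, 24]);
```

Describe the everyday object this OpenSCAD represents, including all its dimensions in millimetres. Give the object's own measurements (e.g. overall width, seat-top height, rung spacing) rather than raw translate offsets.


A bed frame 2088 mm long (x) by 1253 mm wide (y). Four 66×66 mm corner posts, 500 mm tall, at the corners of the footprint. Four rails of 20 mm thickness and 128 mm height run between adjacent posts with their undersides at z = 232 mm, their outer faces flush with the outside of the frame (the two x-running rails run between the posts' inner faces; the two y-running rails run between the posts' inner faces). 8 slats, each 72 mm wide (x) and 24 mm thick, lie across the top of the two x-running rails, running the full 1253 mm width of the frame in y; along x they sit between the end posts with a 153 mm gap after the −x posts and between neighbouring slats, leaving 156 mm before the +x posts.


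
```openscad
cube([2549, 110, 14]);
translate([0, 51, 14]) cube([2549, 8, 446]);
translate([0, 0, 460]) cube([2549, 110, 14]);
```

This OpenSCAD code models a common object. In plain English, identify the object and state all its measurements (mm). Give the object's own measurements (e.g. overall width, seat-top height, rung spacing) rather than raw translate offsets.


An I-beam lying along x, 2549 mm long. Overall section height 474 mm. Two flanges 110 mm wide (y) and 14 mm thick, one on the floor and one at the top; a web 8 mm thick runs between them, centred on the flange width.


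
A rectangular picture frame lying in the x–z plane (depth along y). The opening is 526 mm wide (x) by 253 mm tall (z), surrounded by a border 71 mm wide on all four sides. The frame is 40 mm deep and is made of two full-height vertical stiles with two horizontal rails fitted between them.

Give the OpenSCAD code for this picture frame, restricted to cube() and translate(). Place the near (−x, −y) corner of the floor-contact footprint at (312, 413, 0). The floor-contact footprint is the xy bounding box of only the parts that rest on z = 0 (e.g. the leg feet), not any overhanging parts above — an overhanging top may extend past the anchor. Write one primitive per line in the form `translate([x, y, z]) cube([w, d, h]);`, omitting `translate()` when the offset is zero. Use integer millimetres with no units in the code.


translate([312, 413, 0]) cube([71, 40, 395]);
translate([909, 413, 0]) cube([71, 40, 395]);
translate([383, 413, 0]) cube([526, 40, 71]);
translate([383, 413, 324]) cube([526, 40, 71]);


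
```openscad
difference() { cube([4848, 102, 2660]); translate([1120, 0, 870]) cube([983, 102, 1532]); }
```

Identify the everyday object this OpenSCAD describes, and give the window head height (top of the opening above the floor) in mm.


A wall with a window opening. The window head height is 2402 mm.

A wall with a rectangular opening subtracted — a window. Sill at z = 870, opening 1532 mm tall, so the head is at 870 + 1532 = 2402 mm.


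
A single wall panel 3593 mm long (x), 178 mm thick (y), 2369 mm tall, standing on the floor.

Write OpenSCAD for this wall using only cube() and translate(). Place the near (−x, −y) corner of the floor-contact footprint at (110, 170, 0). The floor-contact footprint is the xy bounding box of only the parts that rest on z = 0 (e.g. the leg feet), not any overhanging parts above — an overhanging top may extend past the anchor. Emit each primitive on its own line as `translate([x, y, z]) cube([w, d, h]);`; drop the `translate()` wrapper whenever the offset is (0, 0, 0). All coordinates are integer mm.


translate([110, 170, 0]) cube([3593, 178, 2369]);


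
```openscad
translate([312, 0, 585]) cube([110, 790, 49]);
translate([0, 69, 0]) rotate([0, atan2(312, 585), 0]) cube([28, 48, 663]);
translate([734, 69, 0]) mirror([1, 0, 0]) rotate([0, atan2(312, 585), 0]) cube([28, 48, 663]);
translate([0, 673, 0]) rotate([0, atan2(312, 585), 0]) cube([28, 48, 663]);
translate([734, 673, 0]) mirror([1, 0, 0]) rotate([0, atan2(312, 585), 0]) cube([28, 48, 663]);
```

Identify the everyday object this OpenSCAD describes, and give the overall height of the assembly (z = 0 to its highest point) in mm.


A sawhorse. The overall height is 634 mm.

A beam across two mirrored pairs of raked legs — a sawhorse. The beam's underside is at z = 585 (matching the legs' vertical rise in atan2(312, 585)) and the beam is 49 mm tall, so its top is at 585 + 49 = 634 mm. The raked legs top out at the beam's underside, so that is the highest point.


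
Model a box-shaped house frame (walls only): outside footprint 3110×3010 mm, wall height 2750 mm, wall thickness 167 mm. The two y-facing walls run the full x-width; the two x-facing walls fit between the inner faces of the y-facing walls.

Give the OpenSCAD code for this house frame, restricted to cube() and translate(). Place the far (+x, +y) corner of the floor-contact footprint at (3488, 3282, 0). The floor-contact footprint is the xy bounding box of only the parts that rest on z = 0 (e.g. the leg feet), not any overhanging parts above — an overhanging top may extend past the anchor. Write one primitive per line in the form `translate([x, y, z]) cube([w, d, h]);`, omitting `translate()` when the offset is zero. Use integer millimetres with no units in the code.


translate([378, 272, 0]) cube([3110, 167, 2750]);
translate([378, 3115, 0]) cube([3110, 167, 2750]);
translate([378, 439, 0]) cube([167, 2676, 2750]);
translate([3321, 439, 0]) cube([167, 2676, 2750]);


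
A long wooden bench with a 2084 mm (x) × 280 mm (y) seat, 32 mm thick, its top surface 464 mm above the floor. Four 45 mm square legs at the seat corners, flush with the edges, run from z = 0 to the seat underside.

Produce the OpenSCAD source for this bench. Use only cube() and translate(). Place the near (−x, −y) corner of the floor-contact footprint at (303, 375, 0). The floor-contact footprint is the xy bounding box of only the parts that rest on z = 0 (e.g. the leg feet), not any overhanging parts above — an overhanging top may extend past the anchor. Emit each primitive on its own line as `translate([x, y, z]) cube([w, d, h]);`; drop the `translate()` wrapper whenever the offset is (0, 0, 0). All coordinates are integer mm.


// leg_h = 464 − 32 = 432
translate([303, 375, 432]) cube([2084, 280, 32]);
translate([303, 375, 0]) cube([45, 45, 432]);
translate([303, 610, 0]) cube([45, 45, 432]);
translate([2342, 375, 0]) cube([45, 45, 432]);
translate([2342, 610, 0]) cube([45, 45, 432]);


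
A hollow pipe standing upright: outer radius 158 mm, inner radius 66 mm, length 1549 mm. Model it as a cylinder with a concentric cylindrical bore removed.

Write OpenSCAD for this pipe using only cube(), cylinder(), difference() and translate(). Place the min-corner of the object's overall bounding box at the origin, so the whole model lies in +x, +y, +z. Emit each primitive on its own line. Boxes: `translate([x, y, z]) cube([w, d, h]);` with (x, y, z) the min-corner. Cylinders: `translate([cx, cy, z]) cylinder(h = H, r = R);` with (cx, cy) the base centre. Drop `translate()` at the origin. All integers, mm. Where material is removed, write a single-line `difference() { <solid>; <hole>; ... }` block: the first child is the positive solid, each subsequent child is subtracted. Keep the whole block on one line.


difference() { translate([158, 158, 0]) cylinder(h = 1549, r = 158); translate([158, 158, 0]) cylinder(h = 1549, r = 66); }


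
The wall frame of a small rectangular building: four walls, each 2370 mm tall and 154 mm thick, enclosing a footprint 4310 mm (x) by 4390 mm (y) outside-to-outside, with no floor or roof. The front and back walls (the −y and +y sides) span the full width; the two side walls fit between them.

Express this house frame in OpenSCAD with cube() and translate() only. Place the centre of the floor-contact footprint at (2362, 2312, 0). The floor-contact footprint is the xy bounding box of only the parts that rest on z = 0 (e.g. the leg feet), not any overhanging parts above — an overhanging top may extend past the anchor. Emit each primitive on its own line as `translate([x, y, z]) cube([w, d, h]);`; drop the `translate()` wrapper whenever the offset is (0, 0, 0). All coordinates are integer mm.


translate([207, 117, 0]) cube([4310, 154, 2370]);
translate([207, 4353, 0]) cube([4310, 154, 2370]);
translate([207, 271, 0]) cube([154, 4082, 2370]);
translate([4363, 271, 0]) cube([154, 4082, 2370]);
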